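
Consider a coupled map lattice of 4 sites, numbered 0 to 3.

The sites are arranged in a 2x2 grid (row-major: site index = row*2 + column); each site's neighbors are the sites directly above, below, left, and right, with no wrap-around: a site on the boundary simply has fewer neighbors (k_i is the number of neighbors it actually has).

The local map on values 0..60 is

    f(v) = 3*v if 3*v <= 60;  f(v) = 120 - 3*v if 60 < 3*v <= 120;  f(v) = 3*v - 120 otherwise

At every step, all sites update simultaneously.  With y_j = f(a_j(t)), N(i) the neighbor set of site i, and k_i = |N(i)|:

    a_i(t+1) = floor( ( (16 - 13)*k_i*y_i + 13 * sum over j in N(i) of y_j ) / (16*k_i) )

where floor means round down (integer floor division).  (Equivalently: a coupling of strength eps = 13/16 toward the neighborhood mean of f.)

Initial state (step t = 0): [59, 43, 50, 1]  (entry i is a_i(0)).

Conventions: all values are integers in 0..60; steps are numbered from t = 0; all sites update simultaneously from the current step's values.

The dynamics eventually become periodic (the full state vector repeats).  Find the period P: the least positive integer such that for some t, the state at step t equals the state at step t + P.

Answer: 4
Key observation: The state at step 8, [21, 21, 21, 21], reappears at step 12 — and no state repeats earlier — so the cycle the system enters has period 4.

Derivation:
t=0: [59, 43, 50, 1]
t=1: [26, 26, 30, 16]
t=2: [37, 44, 42, 38]
t=3: [9, 8, 7, 8]
t=4: [23, 25, 24, 22]
t=5: [47, 51, 51, 47]
t=6: [30, 23, 23, 30]
t=7: [47, 33, 33, 47]
t=8: [21, 21, 21, 21]
t=9: [57, 57, 57, 57]
t=10: [51, 51, 51, 51]
t=11: [33, 33, 33, 33]
t=12: [21, 21, 21, 21]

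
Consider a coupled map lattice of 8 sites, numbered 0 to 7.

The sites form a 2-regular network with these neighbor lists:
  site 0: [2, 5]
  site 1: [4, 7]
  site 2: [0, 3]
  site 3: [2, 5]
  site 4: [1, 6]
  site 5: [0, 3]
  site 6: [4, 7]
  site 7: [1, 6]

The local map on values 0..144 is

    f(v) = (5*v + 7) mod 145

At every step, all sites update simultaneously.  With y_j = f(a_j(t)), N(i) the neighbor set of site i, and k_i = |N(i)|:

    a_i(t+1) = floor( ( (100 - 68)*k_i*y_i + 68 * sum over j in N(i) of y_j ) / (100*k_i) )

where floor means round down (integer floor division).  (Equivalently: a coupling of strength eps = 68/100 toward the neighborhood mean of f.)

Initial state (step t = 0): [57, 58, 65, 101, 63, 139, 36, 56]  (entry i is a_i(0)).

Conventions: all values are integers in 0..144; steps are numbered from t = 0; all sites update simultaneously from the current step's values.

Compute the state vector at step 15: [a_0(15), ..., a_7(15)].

Answer: [78, 46, 67, 104, 2, 62, 46, 43]

Derivation:
t=0: [57, 58, 65, 101, 63, 139, 36, 56]
t=1: [56, 61, 40, 80, 26, 65, 72, 62]
t=2: [80, 62, 107, 72, 77, 101, 80, 42]
t=3: [100, 67, 100, 87, 81, 90, 96, 72]
t=4: [55, 84, 49, 34, 74, 33, 84, 60]
t=5: [89, 79, 91, 55, 121, 66, 79, 98]
t=6: [30, 67, 61, 69, 86, 67, 67, 96]
t=7: [29, 35, 32, 45, 36, 41, 35, 52]
t=8: [32, 67, 39, 58, 38, 53, 67, 64]
t=9: [69, 46, 28, 64, 52, 50, 46, 47]
t=10: [58, 103, 34, 50, 101, 69, 103, 93]
t=11: [34, 66, 50, 67, 83, 60, 66, 71]
t=12: [54, 84, 64, 60, 74, 34, 84, 55]
t=13: [65, 120, 62, 28, 121, 60, 120, 137]
t=14: [28, 57, 23, 15, 28, 20, 57, 54]
t=15: [78, 46, 67, 104, 2, 62, 46, 43]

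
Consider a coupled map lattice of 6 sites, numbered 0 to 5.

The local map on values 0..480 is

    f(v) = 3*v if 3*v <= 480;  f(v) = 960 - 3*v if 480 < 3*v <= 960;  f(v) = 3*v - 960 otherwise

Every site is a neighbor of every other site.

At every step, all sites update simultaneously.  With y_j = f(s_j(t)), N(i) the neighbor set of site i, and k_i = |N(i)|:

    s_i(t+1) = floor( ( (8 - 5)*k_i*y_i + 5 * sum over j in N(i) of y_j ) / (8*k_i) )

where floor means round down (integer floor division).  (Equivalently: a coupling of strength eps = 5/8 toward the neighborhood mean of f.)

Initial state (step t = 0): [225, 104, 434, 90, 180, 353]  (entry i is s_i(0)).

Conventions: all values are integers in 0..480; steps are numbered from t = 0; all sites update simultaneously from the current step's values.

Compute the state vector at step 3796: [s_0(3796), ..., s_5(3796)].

Answer: [350, 350, 350, 350, 349, 350]
Key observation: The state at step 19, [162, 162, 162, 162, 163, 162], reappears at step 31: the system is in a cycle of period 12 from step 19 on.  Therefore the state at step 3796 equals the state at step 19 + ((3796 - 19) mod 12) = 28, which is [350, 350, 350, 350, 349, 350].

Derivation:
t=0: [225, 104, 434, 90, 180, 353]
t=1: [287, 294, 301, 283, 321, 240]
t=2: [98, 93, 87, 101, 74, 133]
t=3: [293, 289, 285, 295, 275, 319]
t=4: [81, 84, 87, 80, 95, 62]
t=5: [244, 246, 248, 243, 254, 229]
t=6: [228, 226, 225, 228, 220, 239]
t=7: [276, 278, 279, 276, 282, 268]
t=8: [130, 129, 128, 130, 126, 136]
t=9: [389, 388, 388, 389, 386, 394]
t=10: [207, 206, 206, 207, 204, 210]
t=11: [339, 340, 340, 339, 342, 337]
t=12: [58, 58, 58, 58, 60, 56]
t=13: [174, 174, 174, 174, 175, 172]
t=14: [438, 438, 438, 438, 437, 439]
t=15: [354, 354, 354, 354, 353, 354]
t=16: [101, 101, 101, 101, 100, 101]
t=17: [302, 302, 302, 302, 301, 302]
t=18: [54, 54, 54, 54, 55, 54]
t=19: [162, 162, 162, 162, 163, 162]
t=20: [473, 473, 473, 473, 472, 473]
t=21: [458, 458, 458, 458, 457, 458]
t=22: [413, 413, 413, 413, 412, 413]
t=23: [278, 278, 278, 278, 277, 278]
t=24: [126, 126, 126, 126, 127, 126]
t=25: [378, 378, 378, 378, 379, 378]
t=26: [174, 174, 174, 174, 175, 174]
t=27: [437, 437, 437, 437, 436, 437]
t=28: [350, 350, 350, 350, 349, 350]
t=29: [89, 89, 89, 89, 88, 89]
t=30: [266, 266, 266, 266, 265, 266]
t=31: [162, 162, 162, 162, 163, 162]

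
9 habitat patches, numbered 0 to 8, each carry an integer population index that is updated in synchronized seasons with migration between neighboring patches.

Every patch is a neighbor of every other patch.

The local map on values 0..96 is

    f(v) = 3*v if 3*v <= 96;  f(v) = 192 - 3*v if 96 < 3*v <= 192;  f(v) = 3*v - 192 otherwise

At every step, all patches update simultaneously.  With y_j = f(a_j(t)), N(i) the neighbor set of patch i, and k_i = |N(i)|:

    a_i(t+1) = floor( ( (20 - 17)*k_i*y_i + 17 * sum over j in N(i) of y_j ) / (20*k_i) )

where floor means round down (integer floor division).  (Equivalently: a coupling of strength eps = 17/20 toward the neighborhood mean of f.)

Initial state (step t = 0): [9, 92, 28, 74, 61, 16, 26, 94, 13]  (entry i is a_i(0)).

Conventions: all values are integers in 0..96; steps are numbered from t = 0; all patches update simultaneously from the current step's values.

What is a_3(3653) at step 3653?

Answer: a_3(3653) = 42
Key observation: The state at step 2, [30, 30, 30, 30, 30, 30, 30, 30, 30], reappears at step 10: the system is in a cycle of period 8 from step 2 on.  Therefore the state at step 3653 equals the state at step 2 + ((3653 - 2) mod 8) = 5, which is [42, 42, 42, 42, 42, 42, 42, 42, 42].

Derivation:
t=0: [9, 92, 28, 74, 61, 16, 26, 94, 13]
t=1: [53, 55, 55, 53, 52, 54, 55, 55, 53]
t=2: [30, 30, 30, 30, 30, 30, 30, 30, 30]
t=3: [90, 90, 90, 90, 90, 90, 90, 90, 90]
t=4: [78, 78, 78, 78, 78, 78, 78, 78, 78]
t=5: [42, 42, 42, 42, 42, 42, 42, 42, 42]
t=6: [66, 66, 66, 66, 66, 66, 66, 66, 66]
t=7: [6, 6, 6, 6, 6, 6, 6, 6, 6]
t=8: [18, 18, 18, 18, 18, 18, 18, 18, 18]
t=9: [54, 54, 54, 54, 54, 54, 54, 54, 54]
t=10: [30, 30, 30, 30, 30, 30, 30, 30, 30]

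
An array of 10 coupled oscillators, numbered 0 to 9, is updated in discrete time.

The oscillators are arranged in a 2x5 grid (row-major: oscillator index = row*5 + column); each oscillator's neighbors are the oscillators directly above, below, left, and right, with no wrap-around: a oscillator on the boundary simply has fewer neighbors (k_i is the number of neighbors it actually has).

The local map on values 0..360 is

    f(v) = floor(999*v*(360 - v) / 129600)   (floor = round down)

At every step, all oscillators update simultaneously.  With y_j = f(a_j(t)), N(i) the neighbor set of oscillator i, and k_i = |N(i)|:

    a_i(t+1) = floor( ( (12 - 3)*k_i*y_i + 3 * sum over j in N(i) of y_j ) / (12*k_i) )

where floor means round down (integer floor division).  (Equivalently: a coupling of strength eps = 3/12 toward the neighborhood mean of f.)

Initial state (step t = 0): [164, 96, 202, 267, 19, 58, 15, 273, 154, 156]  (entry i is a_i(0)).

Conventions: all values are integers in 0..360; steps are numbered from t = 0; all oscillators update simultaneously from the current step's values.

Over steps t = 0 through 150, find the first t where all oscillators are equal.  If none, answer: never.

Simulating step by step:
t=0: [164, 96, 202, 267, 19, 58, 15, 273, 154, 156]  (not all equal)
t=1: [226, 190, 231, 188, 91, 137, 72, 181, 234, 220]  (not all equal)
t=2: [235, 237, 233, 240, 201, 225, 180, 238, 231, 229]  (not all equal)
t=3: [226, 226, 226, 225, 241, 234, 243, 226, 228, 232]  (not all equal)
t=4: [232, 231, 233, 232, 223, 226, 222, 231, 231, 227]  (not all equal)
t=5: [228, 229, 228, 228, 233, 232, 234, 229, 229, 232]  (not all equal)
t=6: [230, 230, 231, 230, 228, 228, 227, 230, 230, 228]  (not all equal)
t=7: [230, 230, 229, 230, 230, 231, 231, 230, 230, 230]  (not all equal)
t=8: [229, 230, 230, 230, 230, 229, 229, 230, 230, 230]  (not all equal)
t=9: [230, 230, 230, 230, 230, 231, 230, 230, 230, 230]  (not all equal)
t=10: [229, 230, 230, 230, 230, 229, 229, 230, 230, 230]  (not all equal)

Answer: never
Key observation: The state at step 8 reappears at step 10 — the system is in a cycle of period 2 from step 8 on.  No step 0..10 is synchronized, and the cycle repeats forever, so no step up to 150 (or ever) has all oscillators equal.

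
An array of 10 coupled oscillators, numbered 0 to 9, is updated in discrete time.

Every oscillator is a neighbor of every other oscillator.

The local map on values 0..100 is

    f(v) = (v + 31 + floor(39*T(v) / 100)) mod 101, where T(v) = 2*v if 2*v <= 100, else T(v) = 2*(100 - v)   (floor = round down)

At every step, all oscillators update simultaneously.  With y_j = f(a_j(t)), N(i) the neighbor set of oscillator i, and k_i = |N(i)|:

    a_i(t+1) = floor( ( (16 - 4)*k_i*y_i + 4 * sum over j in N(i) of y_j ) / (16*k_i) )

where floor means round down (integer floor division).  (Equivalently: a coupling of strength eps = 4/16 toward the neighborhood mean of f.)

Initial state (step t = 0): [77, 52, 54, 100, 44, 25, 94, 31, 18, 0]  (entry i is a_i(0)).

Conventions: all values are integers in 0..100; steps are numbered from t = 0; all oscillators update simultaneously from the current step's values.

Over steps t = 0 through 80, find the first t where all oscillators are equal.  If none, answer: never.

Simulating step by step:
t=0: [77, 52, 54, 100, 44, 25, 94, 31, 18, 0]  (not all equal)
t=1: [27, 24, 24, 32, 16, 64, 30, 72, 56, 33]  (not all equal)
t=2: [73, 69, 69, 79, 59, 32, 77, 33, 31, 81]  (not all equal)
t=3: [29, 28, 28, 29, 26, 74, 29, 76, 73, 29]  (not all equal)
t=4: [76, 75, 75, 76, 73, 35, 76, 35, 35, 76]  (not all equal)
t=5: [29, 29, 29, 29, 29, 79, 29, 79, 79, 29]  (not all equal)
t=6: [77, 77, 77, 77, 77, 36, 77, 36, 36, 77]  (not all equal)
t=7: [29, 29, 29, 29, 29, 81, 29, 81, 81, 29]  (not all equal)
t=8: [77, 77, 77, 77, 77, 36, 77, 36, 36, 77]  (not all equal)

Answer: never
Key observation: The state at step 6 reappears at step 8 — the system is in a cycle of period 2 from step 6 on.  No step 0..8 is synchronized, and the cycle repeats forever, so no step up to 80 (or ever) has all oscillators equal.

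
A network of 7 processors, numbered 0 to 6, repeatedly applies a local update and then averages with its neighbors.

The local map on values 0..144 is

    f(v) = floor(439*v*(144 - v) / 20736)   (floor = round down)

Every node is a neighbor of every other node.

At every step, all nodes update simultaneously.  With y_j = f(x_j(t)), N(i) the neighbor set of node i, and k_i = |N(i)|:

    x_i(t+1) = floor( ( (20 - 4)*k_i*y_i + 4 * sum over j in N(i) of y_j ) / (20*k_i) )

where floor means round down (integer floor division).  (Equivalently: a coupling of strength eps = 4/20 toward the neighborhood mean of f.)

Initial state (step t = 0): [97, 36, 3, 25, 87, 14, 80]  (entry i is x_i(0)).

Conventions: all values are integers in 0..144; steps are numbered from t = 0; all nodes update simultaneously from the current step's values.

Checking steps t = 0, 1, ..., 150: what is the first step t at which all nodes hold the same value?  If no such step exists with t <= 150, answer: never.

Simulating step by step:
t=0: [97, 36, 3, 25, 87, 14, 80]  (not all equal)
t=1: [90, 79, 22, 64, 96, 45, 99]  (not all equal)
t=2: [100, 104, 64, 104, 96, 94, 94]  (not all equal)
t=3: [93, 89, 105, 89, 96, 98, 98]  (not all equal)
t=4: [99, 101, 88, 101, 97, 95, 95]  (not all equal)
t=5: [94, 92, 102, 92, 96, 97, 97]  (not all equal)
t=6: [98, 100, 91, 100, 97, 96, 96]  (not all equal)
t=7: [95, 93, 100, 93, 96, 96, 96]  (not all equal)
t=8: [97, 99, 94, 99, 97, 97, 97]  (not all equal)
t=9: [95, 94, 98, 94, 95, 95, 95]  (not all equal)
t=10: [97, 98, 95, 98, 97, 97, 97]  (not all equal)
t=11: [96, 95, 97, 95, 96, 96, 96]  (not all equal)
t=12: [97, 97, 96, 97, 97, 97, 97]  (not all equal)
t=13: [96, 96, 96, 96, 96, 96, 96]  (all equal)

Answer: 13
Key observation: Synchronization is absorbing here: once all nodes are equal they stay equal, and step 13 is the first all-equal step.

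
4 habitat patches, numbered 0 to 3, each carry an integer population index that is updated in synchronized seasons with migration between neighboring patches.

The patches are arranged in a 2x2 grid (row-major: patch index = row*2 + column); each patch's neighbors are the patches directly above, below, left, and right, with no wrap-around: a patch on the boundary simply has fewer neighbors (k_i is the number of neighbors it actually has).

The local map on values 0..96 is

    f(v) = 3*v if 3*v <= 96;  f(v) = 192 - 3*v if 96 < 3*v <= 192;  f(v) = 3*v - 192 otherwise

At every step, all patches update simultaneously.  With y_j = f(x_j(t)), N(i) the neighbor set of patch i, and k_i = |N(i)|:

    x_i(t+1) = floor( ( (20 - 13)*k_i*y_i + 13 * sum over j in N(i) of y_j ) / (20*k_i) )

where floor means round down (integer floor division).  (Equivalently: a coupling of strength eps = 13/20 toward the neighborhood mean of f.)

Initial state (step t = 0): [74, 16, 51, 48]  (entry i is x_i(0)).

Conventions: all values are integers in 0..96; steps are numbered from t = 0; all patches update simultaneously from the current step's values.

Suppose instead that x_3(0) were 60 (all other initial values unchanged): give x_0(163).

Answer: x_0(163) = 33
Key observation: The state at step 21, [32, 17, 31, 17], reappears at step 25: the system is in a cycle of period 4 from step 21 on.  Therefore the state at step 163 equals the state at step 21 + ((163 - 21) mod 4) = 23, which is [33, 16, 32, 16].

Derivation:
t=0: [74, 16, 51, 60]
t=1: [38, 30, 27, 32]
t=2: [82, 88, 84, 89]
t=3: [61, 67, 62, 69]
t=4: [8, 10, 9, 10]
t=5: [26, 28, 27, 29]
t=6: [80, 83, 81, 84]
t=7: [51, 55, 52, 56]
t=8: [34, 29, 33, 28]
t=9: [90, 87, 89, 87]
t=10: [74, 71, 74, 70]
t=11: [27, 22, 26, 22]
t=12: [75, 70, 75, 69]
t=13: [28, 21, 27, 21]
t=14: [76, 69, 76, 68]
t=15: [29, 20, 28, 20]
t=16: [77, 68, 77, 67]
t=17: [30, 19, 29, 19]
t=18: [78, 67, 78, 66]
t=19: [31, 18, 30, 18]
t=20: [79, 66, 79, 65]
t=21: [32, 17, 31, 17]
t=22: [80, 65, 80, 64]
t=23: [33, 16, 32, 16]
t=24: [79, 62, 79, 63]
t=25: [32, 17, 31, 17]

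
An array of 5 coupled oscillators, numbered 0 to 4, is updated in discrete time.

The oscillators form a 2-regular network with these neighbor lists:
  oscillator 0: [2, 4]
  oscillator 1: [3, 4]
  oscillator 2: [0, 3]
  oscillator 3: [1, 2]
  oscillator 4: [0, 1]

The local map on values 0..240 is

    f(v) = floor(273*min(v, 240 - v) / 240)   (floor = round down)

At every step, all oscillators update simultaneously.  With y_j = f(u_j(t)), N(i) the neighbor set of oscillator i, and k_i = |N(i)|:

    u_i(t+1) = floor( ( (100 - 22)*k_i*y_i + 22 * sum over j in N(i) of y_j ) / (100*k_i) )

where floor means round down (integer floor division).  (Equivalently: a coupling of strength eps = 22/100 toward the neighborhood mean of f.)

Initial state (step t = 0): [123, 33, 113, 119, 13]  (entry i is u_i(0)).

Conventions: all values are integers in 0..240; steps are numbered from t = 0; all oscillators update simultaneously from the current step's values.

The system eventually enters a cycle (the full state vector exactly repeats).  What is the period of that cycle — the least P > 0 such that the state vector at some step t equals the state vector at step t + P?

Simulating step by step:
t=0: [123, 33, 113, 119, 13]
t=1: [119, 45, 129, 123, 29]
t=2: [122, 57, 127, 123, 45]
t=3: [124, 70, 129, 124, 61]
t=4: [123, 83, 127, 124, 76]
t=5: [127, 97, 128, 126, 92]
t=6: [125, 111, 127, 126, 107]
t=7: [128, 125, 128, 128, 122]
t=8: [127, 130, 127, 127, 132]
t=9: [127, 125, 128, 127, 122]
t=10: [128, 130, 127, 128, 132]
t=11: [126, 124, 127, 126, 122]
t=12: [129, 131, 128, 129, 133]
t=13: [125, 123, 126, 125, 121]
t=14: [130, 132, 129, 130, 134]
t=15: [124, 122, 125, 124, 120]
t=16: [131, 133, 130, 131, 135]
t=17: [122, 121, 124, 123, 119]
t=18: [133, 134, 131, 133, 134]
t=19: [121, 120, 122, 121, 120]
t=20: [135, 135, 134, 135, 135]
t=21: [119, 119, 119, 119, 119]
t=22: [135, 135, 135, 135, 135]
t=23: [119, 119, 119, 119, 119]

Answer: 2
Key observation: The state at step 21, [119, 119, 119, 119, 119], reappears at step 23 — and no state repeats earlier — so the cycle the system enters has period 2.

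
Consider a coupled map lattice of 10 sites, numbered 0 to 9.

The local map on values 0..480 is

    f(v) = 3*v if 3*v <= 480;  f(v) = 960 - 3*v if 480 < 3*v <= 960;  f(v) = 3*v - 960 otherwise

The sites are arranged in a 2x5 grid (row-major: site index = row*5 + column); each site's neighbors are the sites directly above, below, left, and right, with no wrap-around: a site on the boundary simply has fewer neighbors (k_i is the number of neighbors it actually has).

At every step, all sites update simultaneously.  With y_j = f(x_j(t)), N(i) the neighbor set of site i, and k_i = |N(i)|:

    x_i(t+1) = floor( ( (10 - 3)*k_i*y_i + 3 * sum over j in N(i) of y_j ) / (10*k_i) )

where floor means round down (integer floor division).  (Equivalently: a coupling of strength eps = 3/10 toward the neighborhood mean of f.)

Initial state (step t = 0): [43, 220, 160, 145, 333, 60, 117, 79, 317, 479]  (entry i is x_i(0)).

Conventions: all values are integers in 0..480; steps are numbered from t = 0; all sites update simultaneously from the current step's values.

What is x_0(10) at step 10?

Simulating step by step:
t=0: [43, 220, 160, 145, 333, 60, 117, 79, 317, 479]
t=1: [162, 306, 433, 357, 164, 198, 317, 249, 121, 341]
t=2: [393, 111, 273, 194, 353, 328, 68, 220, 292, 168]
t=3: [206, 289, 199, 297, 194, 80, 208, 252, 172, 346]
t=4: [289, 169, 290, 166, 286, 269, 288, 257, 345, 177]
t=5: [156, 345, 173, 350, 205, 135, 146, 158, 160, 326]
t=6: [399, 187, 372, 189, 257, 419, 402, 467, 394, 136]
t=7: [270, 343, 232, 331, 252, 280, 285, 371, 279, 347]
t=8: [133, 100, 210, 82, 159, 122, 107, 156, 112, 105]
t=9: [379, 315, 332, 286, 418, 364, 338, 426, 338, 342]
t=10: [145, 37, 68, 109, 231, 127, 84, 237, 86, 98]

Answer: x_0(10) = 145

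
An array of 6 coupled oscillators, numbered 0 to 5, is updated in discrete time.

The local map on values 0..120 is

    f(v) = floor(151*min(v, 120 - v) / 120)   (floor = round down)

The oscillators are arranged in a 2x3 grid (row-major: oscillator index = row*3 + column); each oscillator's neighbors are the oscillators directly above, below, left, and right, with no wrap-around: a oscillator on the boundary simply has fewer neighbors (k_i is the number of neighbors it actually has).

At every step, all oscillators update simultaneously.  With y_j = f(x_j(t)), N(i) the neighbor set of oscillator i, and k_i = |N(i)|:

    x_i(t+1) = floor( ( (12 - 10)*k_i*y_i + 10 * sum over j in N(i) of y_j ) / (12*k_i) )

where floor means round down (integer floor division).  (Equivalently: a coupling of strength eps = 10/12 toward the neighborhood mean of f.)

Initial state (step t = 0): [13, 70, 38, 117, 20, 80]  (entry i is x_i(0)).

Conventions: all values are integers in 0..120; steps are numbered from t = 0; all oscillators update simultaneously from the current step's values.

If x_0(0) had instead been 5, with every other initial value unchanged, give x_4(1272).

Answer: x_4(1272) = 61
Key observation: The state at step 11, [71, 71, 71, 71, 71, 71], reappears at step 15: the system is in a cycle of period 4 from step 11 on.  Therefore the state at step 1272 equals the state at step 11 + ((1272 - 11) mod 4) = 12, which is [61, 61, 61, 61, 61, 61].

Derivation:
t=0: [5, 70, 38, 117, 20, 80]
t=1: [28, 32, 54, 13, 36, 38]
t=2: [29, 47, 47, 36, 36, 54]
t=3: [49, 48, 62, 41, 55, 54]
t=4: [56, 66, 64, 62, 60, 69]
t=5: [69, 70, 66, 72, 68, 71]
t=6: [61, 64, 62, 63, 61, 65]
t=7: [71, 72, 69, 73, 70, 72]
t=8: [59, 61, 60, 61, 60, 62]
t=9: [74, 74, 73, 74, 73, 74]
t=10: [57, 58, 57, 57, 57, 58]
t=11: [71, 71, 71, 71, 71, 71]
t=12: [61, 61, 61, 61, 61, 61]
t=13: [74, 74, 74, 74, 74, 74]
t=14: [57, 57, 57, 57, 57, 57]
t=15: [71, 71, 71, 71, 71, 71]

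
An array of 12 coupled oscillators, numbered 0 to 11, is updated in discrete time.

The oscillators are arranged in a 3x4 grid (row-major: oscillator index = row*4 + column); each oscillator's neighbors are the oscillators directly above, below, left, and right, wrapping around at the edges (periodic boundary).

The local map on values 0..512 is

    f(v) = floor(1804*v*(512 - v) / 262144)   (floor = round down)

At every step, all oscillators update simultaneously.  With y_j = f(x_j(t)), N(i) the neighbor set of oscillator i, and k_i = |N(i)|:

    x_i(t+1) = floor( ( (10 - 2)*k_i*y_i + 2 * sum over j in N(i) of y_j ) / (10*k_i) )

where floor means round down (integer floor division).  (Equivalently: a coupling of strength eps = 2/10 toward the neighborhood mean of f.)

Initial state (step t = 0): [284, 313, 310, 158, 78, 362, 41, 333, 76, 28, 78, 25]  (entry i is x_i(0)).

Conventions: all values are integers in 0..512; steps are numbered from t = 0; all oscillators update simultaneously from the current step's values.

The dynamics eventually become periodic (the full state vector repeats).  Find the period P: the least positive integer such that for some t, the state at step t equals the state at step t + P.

Answer: 4
Key observation: The state at step 15, [426, 426, 426, 426, 234, 234, 236, 236, 236, 234, 236, 236], reappears at step 19 — and no state repeats earlier — so the cycle the system enters has period 4.

Derivation:
t=0: [284, 313, 310, 158, 78, 362, 41, 333, 76, 28, 78, 25]
t=1: [419, 409, 402, 375, 258, 342, 177, 369, 225, 137, 222, 129]
t=2: [291, 297, 317, 346, 433, 395, 401, 367, 425, 361, 424, 352]
t=3: [419, 429, 409, 397, 257, 322, 313, 358, 275, 363, 279, 373]
t=4: [287, 263, 302, 315, 435, 411, 419, 380, 430, 375, 429, 364]
t=5: [422, 435, 418, 421, 249, 293, 279, 340, 263, 343, 267, 358]
t=6: [278, 252, 285, 276, 437, 429, 435, 398, 434, 396, 434, 381]
t=7: [425, 432, 424, 435, 241, 257, 245, 311, 252, 310, 252, 335]
t=8: [271, 259, 273, 251, 438, 438, 439, 420, 437, 423, 437, 404]
t=9: [426, 429, 426, 433, 236, 236, 234, 271, 241, 263, 241, 298]
t=10: [270, 266, 270, 257, 438, 437, 437, 437, 438, 439, 438, 429]
t=11: [426, 427, 426, 428, 234, 235, 236, 237, 235, 232, 235, 252]
t=12: [271, 269, 271, 267, 437, 437, 438, 438, 437, 437, 437, 439]
t=13: [426, 426, 426, 427, 236, 236, 234, 234, 235, 236, 235, 232]
t=14: [271, 271, 271, 269, 438, 438, 437, 437, 437, 438, 437, 437]
t=15: [426, 426, 426, 426, 234, 234, 236, 236, 236, 234, 236, 236]
t=16: [271, 271, 271, 271, 437, 437, 438, 438, 438, 437, 438, 438]
t=17: [426, 426, 426, 426, 236, 236, 234, 234, 234, 236, 234, 234]
t=18: [271, 271, 271, 271, 438, 438, 437, 437, 437, 438, 437, 437]
t=19: [426, 426, 426, 426, 234, 234, 236, 236, 236, 234, 236, 236]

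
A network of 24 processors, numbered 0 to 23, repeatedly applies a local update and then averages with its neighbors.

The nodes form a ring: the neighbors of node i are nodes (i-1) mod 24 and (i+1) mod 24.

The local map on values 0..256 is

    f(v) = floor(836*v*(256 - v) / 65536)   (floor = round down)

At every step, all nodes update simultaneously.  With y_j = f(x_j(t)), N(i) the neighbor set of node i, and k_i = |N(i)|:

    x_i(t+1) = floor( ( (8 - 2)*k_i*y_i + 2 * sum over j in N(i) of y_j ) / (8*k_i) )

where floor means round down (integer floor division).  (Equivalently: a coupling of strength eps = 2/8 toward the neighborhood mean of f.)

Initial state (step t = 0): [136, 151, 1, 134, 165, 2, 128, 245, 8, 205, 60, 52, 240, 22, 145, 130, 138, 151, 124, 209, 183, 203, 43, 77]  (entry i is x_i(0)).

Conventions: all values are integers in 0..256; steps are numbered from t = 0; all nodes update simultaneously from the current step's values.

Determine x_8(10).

Simulating step by step:
t=0: [136, 151, 1, 134, 165, 2, 128, 245, 8, 205, 60, 52, 240, 22, 145, 130, 138, 151, 124, 209, 183, 203, 43, 77]
t=1: [203, 177, 53, 180, 170, 54, 161, 54, 39, 121, 146, 126, 61, 80, 187, 207, 206, 203, 196, 141, 160, 138, 126, 171]
t=2: [148, 167, 146, 170, 178, 151, 181, 142, 123, 194, 205, 200, 161, 173, 161, 133, 131, 137, 155, 197, 197, 205, 205, 181]
t=3: [197, 192, 199, 187, 181, 195, 180, 202, 200, 157, 136, 147, 186, 186, 195, 206, 207, 206, 193, 154, 146, 134, 138, 171]
t=4: [153, 153, 148, 162, 169, 156, 166, 143, 148, 192, 206, 199, 170, 164, 150, 133, 129, 133, 157, 194, 204, 207, 204, 183]
t=5: [197, 201, 201, 194, 189, 195, 193, 203, 197, 158, 135, 147, 181, 192, 201, 207, 208, 206, 193, 156, 136, 130, 138, 169]
t=6: [152, 141, 142, 152, 158, 152, 152, 140, 152, 192, 206, 200, 174, 156, 141, 130, 127, 133, 157, 193, 206, 207, 204, 184]
t=7: [197, 205, 205, 201, 198, 200, 201, 205, 196, 158, 135, 145, 179, 197, 205, 207, 208, 206, 193, 157, 133, 130, 138, 168]
t=8: [151, 134, 134, 140, 144, 142, 140, 136, 153, 192, 206, 201, 175, 149, 134, 129, 127, 133, 157, 193, 206, 207, 204, 185]
t=9: [198, 207, 207, 206, 205, 206, 207, 207, 196, 158, 135, 144, 178, 200, 207, 208, 208, 206, 193, 157, 133, 130, 138, 167]
t=10: [149, 131, 129, 131, 132, 131, 129, 131, 153, 192, 206, 201, 176, 144, 130, 127, 127, 133, 157, 193, 206, 207, 204, 185]

Answer: x_8(10) = 153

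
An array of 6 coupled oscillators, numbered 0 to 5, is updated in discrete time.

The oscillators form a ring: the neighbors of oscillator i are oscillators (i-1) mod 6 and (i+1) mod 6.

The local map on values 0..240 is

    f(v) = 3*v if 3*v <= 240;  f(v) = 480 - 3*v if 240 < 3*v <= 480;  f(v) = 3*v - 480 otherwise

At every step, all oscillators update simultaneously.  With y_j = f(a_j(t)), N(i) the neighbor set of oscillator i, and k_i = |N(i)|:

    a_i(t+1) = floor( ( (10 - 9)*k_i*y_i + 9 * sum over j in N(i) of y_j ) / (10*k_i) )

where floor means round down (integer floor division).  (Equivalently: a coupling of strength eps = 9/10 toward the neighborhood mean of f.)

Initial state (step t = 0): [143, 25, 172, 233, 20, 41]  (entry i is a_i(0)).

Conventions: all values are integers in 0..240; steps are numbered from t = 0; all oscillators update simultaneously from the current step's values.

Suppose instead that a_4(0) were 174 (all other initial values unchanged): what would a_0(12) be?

Simulating step by step:
t=0: [143, 25, 172, 233, 174, 41]
t=1: [94, 46, 135, 57, 158, 54]
t=2: [154, 136, 146, 53, 150, 108]
t=3: [104, 34, 108, 48, 144, 37]
t=4: [112, 156, 126, 106, 119, 108]
t=5: [90, 111, 88, 117, 155, 135]
t=6: [120, 206, 145, 116, 93, 108]
t=7: [144, 88, 126, 123, 149, 160]
t=8: [102, 89, 157, 71, 53, 36]
t=9: [161, 103, 192, 96, 160, 160]
t=10: [77, 61, 172, 62, 86, 1]
t=11: [106, 138, 169, 134, 107, 204]
t=12: [105, 91, 67, 91, 110, 157]

Answer: a_0(12) = 105
Key observation: This trace re-runs the system from the modified initial state.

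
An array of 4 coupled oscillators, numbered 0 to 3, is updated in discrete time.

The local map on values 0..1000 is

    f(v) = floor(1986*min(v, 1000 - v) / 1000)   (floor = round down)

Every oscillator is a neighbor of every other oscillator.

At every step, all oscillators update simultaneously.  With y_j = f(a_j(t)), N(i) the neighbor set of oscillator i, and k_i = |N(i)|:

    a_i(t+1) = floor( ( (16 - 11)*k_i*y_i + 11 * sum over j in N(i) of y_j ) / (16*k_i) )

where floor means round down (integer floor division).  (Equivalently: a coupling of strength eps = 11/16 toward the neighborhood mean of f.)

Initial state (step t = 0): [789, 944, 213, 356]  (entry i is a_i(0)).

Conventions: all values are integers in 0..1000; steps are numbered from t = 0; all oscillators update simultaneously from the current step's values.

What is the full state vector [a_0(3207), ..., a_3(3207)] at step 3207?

Answer: [772, 772, 772, 772]
Key observation: The state at step 6, [804, 804, 804, 804], reappears at step 13: the system is in a cycle of period 7 from step 6 on.  Therefore the state at step 3207 equals the state at step 6 + ((3207 - 6) mod 7) = 8, which is [772, 772, 772, 772].

Derivation:
t=0: [789, 944, 213, 356]
t=1: [415, 389, 415, 439]
t=2: [822, 818, 822, 826]
t=3: [353, 353, 353, 352]
t=4: [700, 700, 700, 700]
t=5: [595, 595, 595, 595]
t=6: [804, 804, 804, 804]
t=7: [389, 389, 389, 389]
t=8: [772, 772, 772, 772]
t=9: [452, 452, 452, 452]
t=10: [897, 897, 897, 897]
t=11: [204, 204, 204, 204]
t=12: [405, 405, 405, 405]
t=13: [804, 804, 804, 804]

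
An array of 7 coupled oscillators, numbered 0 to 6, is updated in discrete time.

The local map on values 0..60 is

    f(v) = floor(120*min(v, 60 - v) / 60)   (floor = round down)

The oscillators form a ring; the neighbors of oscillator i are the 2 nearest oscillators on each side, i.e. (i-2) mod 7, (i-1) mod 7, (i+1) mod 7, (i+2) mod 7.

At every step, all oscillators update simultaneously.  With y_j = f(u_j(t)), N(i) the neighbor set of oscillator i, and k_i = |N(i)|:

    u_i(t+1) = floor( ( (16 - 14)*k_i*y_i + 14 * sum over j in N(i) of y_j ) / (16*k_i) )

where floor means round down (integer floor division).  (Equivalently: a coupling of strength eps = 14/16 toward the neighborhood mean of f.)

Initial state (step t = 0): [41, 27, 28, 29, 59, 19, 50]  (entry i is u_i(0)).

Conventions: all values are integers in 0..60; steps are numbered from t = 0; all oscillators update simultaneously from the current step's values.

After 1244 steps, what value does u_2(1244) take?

Simulating step by step:
t=0: [41, 27, 28, 29, 59, 19, 50]
t=1: [41, 44, 40, 40, 37, 30, 31]
t=2: [46, 42, 39, 43, 49, 47, 45]
t=3: [32, 33, 31, 31, 31, 28, 28]
t=4: [56, 56, 56, 56, 57, 56, 56]
t=5: [8, 8, 7, 7, 7, 7, 7]
t=6: [14, 14, 14, 14, 14, 14, 14]
t=7: [28, 28, 28, 28, 28, 28, 28]
t=8: [56, 56, 56, 56, 56, 56, 56]
t=9: [8, 8, 8, 8, 8, 8, 8]
t=10: [16, 16, 16, 16, 16, 16, 16]
t=11: [32, 32, 32, 32, 32, 32, 32]
t=12: [56, 56, 56, 56, 56, 56, 56]

Answer: u_2(1244) = 56
Key observation: The state at step 8, [56, 56, 56, 56, 56, 56, 56], reappears at step 12: the system is in a cycle of period 4 from step 8 on.  Therefore the state at step 1244 equals the state at step 8 + ((1244 - 8) mod 4) = 8, which is [56, 56, 56, 56, 56, 56, 56].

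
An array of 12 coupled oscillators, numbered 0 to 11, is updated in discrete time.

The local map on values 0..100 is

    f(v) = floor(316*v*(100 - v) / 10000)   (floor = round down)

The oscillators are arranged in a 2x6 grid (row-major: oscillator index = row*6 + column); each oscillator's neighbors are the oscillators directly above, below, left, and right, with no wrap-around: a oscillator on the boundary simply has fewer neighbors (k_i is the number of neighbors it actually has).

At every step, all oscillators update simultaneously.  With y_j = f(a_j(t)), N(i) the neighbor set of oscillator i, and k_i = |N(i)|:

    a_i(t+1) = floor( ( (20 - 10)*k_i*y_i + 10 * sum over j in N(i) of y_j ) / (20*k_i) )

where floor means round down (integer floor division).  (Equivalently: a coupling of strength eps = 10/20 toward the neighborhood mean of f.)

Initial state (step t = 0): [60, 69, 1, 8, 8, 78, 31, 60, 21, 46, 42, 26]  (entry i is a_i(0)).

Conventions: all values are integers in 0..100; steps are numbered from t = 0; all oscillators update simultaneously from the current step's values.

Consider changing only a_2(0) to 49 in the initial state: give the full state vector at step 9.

Simulating step by step:
t=0: [60, 69, 49, 8, 8, 78, 31, 60, 21, 46, 42, 26]
t=1: [71, 71, 62, 41, 37, 47, 71, 68, 64, 64, 64, 62]
t=2: [65, 67, 72, 74, 74, 75, 65, 67, 71, 72, 72, 74]
t=3: [70, 68, 63, 61, 60, 59, 70, 68, 65, 62, 62, 60]
t=4: [66, 68, 72, 74, 75, 75, 66, 68, 71, 73, 74, 75]
t=5: [69, 67, 63, 60, 59, 59, 69, 67, 64, 61, 60, 59]
t=6: [67, 69, 72, 74, 75, 76, 67, 69, 72, 74, 75, 75]
t=7: [68, 66, 63, 60, 58, 58, 68, 66, 63, 60, 59, 58]
t=8: [68, 70, 72, 74, 75, 76, 68, 70, 72, 74, 75, 76]
t=9: [67, 65, 63, 60, 58, 57, 67, 65, 63, 60, 58, 57]

Answer: [67, 65, 63, 60, 58, 57, 67, 65, 63, 60, 58, 57]
Key observation: This trace re-runs the system from the modified initial state.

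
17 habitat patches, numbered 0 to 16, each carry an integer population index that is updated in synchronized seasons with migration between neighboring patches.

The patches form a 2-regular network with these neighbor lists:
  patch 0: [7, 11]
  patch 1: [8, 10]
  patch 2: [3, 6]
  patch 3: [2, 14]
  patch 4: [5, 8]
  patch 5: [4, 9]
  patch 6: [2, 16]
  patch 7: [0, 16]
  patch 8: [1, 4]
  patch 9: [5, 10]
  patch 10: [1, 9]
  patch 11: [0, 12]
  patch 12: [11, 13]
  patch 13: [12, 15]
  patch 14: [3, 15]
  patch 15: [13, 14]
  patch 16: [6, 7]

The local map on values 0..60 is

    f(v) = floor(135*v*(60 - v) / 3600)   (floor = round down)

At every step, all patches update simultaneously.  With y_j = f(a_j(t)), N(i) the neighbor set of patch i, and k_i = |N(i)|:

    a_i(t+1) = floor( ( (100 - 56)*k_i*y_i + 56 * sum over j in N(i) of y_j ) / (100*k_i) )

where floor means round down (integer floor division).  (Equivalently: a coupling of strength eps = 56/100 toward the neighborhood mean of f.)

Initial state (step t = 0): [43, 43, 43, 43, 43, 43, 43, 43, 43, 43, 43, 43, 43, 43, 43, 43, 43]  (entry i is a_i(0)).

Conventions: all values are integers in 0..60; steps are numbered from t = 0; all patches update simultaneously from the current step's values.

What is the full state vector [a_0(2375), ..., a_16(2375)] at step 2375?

Answer: [33, 33, 33, 33, 33, 33, 33, 33, 33, 33, 33, 33, 33, 33, 33, 33, 33]
Key observation: The state at step 2, [33, 33, 33, 33, 33, 33, 33, 33, 33, 33, 33, 33, 33, 33, 33, 33, 33], reappears at step 3: the system is in a cycle of period 1 from step 2 on.  Therefore the state at step 2375 equals the state at step 2 + ((2375 - 2) mod 1) = 2, which is [33, 33, 33, 33, 33, 33, 33, 33, 33, 33, 33, 33, 33, 33, 33, 33, 33].

Derivation:
t=0: [43, 43, 43, 43, 43, 43, 43, 43, 43, 43, 43, 43, 43, 43, 43, 43, 43]
t=1: [27, 27, 27, 27, 27, 27, 27, 27, 27, 27, 27, 27, 27, 27, 27, 27, 27]
t=2: [33, 33, 33, 33, 33, 33, 33, 33, 33, 33, 33, 33, 33, 33, 33, 33, 33]
t=3: [33, 33, 33, 33, 33, 33, 33, 33, 33, 33, 33, 33, 33, 33, 33, 33, 33]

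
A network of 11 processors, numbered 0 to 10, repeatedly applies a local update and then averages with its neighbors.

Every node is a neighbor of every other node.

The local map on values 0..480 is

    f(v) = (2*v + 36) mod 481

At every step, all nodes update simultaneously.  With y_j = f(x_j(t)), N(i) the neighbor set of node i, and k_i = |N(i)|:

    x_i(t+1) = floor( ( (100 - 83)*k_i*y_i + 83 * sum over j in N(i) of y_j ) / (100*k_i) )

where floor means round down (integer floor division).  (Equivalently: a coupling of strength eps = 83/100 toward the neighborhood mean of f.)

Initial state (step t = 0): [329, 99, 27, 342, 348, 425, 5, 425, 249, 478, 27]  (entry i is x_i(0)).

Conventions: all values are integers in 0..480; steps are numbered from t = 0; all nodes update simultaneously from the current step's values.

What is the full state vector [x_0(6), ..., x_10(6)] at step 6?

Simulating step by step:
t=0: [329, 99, 27, 342, 348, 425, 5, 425, 249, 478, 27]
t=1: [189, 191, 178, 191, 192, 205, 174, 205, 175, 173, 178]
t=2: [409, 409, 407, 409, 409, 412, 406, 412, 406, 406, 407]
t=3: [371, 371, 371, 371, 371, 372, 371, 372, 371, 371, 371]
t=4: [297, 297, 297, 297, 297, 297, 297, 297, 297, 297, 297]
t=5: [149, 149, 149, 149, 149, 149, 149, 149, 149, 149, 149]
t=6: [334, 334, 334, 334, 334, 334, 334, 334, 334, 334, 334]

Answer: [334, 334, 334, 334, 334, 334, 334, 334, 334, 334, 334]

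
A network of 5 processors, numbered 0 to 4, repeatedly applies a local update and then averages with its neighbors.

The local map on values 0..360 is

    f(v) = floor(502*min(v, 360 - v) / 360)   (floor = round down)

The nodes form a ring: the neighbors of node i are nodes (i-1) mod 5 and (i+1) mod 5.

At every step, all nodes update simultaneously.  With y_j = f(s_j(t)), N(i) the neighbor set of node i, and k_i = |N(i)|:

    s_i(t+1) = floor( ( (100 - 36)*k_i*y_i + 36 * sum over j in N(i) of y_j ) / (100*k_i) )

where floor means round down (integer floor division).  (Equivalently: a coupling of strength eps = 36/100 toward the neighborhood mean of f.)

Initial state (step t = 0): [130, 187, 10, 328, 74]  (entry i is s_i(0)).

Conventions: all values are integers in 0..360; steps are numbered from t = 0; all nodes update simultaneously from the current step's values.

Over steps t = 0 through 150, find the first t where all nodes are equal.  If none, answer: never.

Answer: 32
Key observation: Synchronization is absorbing here: once all nodes are equal they stay equal, and step 32 is the first all-equal step.

Derivation:
t=0: [130, 187, 10, 328, 74]  (not all equal)
t=1: [177, 189, 59, 49, 106]  (not all equal)
t=2: [226, 211, 107, 84, 150]  (not all equal)
t=3: [193, 192, 153, 139, 188]  (not all equal)
t=4: [233, 229, 213, 204, 229]  (not all equal)
t=5: [178, 185, 202, 208, 187]  (not all equal)
t=6: [246, 240, 222, 218, 236]  (not all equal)
t=7: [162, 169, 188, 192, 174]  (not all equal)
t=8: [229, 233, 237, 236, 237]  (not all equal)
t=9: [179, 176, 172, 171, 173]  (not all equal)
t=10: [246, 244, 239, 238, 241]  (not all equal)
t=11: [159, 161, 167, 168, 164]  (not all equal)
t=12: [222, 224, 230, 232, 227]  (not all equal)
t=13: [190, 188, 181, 179, 185]  (not all equal)
t=14: [238, 240, 247, 248, 243]  (not all equal)
t=15: [168, 165, 158, 157, 163]  (not all equal)
t=16: [232, 228, 221, 219, 226]  (not all equal)
t=17: [180, 184, 191, 193, 186]  (not all equal)
t=18: [248, 244, 236, 234, 241]  (not all equal)
t=19: [158, 162, 170, 172, 165]  (not all equal)
t=20: [222, 226, 235, 237, 229]  (not all equal)
t=21: [189, 184, 175, 173, 181]  (not all equal)
t=22: [241, 243, 243, 242, 245]  (not all equal)
t=23: [163, 163, 163, 163, 161]  (not all equal)
t=24: [226, 227, 227, 226, 225]  (not all equal)
t=25: [186, 185, 185, 186, 187]  (not all equal)
t=26: [242, 243, 243, 242, 241]  (not all equal)
t=27: [164, 163, 163, 164, 164]  (not all equal)
t=28: [227, 227, 227, 227, 228]  (not all equal)
t=29: [184, 185, 185, 184, 184]  (not all equal)
t=30: [244, 244, 244, 244, 245]  (not all equal)
t=31: [160, 161, 161, 160, 160]  (not all equal)
t=32: [223, 223, 223, 223, 223]  (all equal)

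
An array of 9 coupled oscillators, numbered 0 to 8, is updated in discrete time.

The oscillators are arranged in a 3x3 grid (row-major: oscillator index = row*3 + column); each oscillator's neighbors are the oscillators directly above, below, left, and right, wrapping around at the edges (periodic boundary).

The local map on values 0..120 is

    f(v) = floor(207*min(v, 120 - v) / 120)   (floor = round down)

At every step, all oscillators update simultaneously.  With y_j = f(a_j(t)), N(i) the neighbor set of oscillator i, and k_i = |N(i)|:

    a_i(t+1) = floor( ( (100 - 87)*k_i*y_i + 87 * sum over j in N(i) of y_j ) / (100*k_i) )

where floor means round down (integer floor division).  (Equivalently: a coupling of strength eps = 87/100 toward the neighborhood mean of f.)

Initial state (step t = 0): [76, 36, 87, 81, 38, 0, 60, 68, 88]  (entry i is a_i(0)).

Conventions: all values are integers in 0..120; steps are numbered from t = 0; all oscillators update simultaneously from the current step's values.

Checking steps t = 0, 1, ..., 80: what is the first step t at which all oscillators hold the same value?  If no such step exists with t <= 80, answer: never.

Simulating step by step:
t=0: [76, 36, 87, 81, 38, 0, 60, 68, 88]  (not all equal)
t=1: [72, 70, 49, 61, 55, 52, 75, 73, 61]  (not all equal)
t=2: [86, 85, 88, 87, 89, 94, 89, 88, 85]  (not all equal)
t=3: [56, 55, 55, 52, 53, 54, 56, 56, 52]  (not all equal)
t=4: [93, 94, 93, 93, 92, 91, 92, 92, 94]  (not all equal)
t=5: [46, 46, 46, 47, 47, 46, 46, 46, 47]  (not all equal)
t=6: [79, 79, 79, 79, 79, 80, 79, 79, 79]  (not all equal)
t=7: [70, 70, 69, 69, 69, 69, 70, 70, 69]  (not all equal)
t=8: [86, 86, 86, 86, 86, 87, 86, 86, 86]  (not all equal)
t=9: [58, 58, 57, 57, 57, 57, 58, 58, 57]  (not all equal)
t=10: [99, 99, 98, 98, 98, 98, 99, 99, 98]  (not all equal)
t=11: [36, 36, 36, 36, 36, 37, 36, 36, 36]  (not all equal)
t=12: [62, 62, 62, 62, 62, 62, 62, 62, 62]  (all equal)

Answer: 12
Key observation: Synchronization is absorbing here: once all oscillators are equal they stay equal, and step 12 is the first all-equal step.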